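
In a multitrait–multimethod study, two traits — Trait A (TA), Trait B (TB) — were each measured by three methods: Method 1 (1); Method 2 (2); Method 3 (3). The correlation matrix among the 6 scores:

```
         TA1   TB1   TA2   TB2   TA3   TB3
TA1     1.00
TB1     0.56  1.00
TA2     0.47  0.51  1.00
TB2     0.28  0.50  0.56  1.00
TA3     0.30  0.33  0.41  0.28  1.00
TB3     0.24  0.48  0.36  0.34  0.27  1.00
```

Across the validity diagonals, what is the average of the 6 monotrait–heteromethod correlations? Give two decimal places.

0.42

Convergent values: 0.47, 0.30, 0.41, 0.50, 0.48, 0.34; mean = 2.50/6 = 0.42.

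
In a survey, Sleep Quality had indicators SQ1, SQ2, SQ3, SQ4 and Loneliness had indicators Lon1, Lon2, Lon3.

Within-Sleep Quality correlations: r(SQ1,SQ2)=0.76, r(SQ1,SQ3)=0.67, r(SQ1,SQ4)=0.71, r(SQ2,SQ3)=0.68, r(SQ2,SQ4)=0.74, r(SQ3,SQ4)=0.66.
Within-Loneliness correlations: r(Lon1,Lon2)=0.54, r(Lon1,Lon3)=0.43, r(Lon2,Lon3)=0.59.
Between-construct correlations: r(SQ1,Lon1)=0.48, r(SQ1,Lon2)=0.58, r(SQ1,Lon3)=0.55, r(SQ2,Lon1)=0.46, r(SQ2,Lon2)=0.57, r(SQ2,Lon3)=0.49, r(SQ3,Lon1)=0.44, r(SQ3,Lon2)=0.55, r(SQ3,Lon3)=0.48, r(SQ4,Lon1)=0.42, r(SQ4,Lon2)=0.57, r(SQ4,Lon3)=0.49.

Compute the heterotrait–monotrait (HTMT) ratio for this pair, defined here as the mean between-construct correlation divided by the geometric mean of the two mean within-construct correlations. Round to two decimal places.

Between-construct mean = 6.08/12 = 0.5067.
Mean within-SQ = 4.22/6 = 0.7033; mean within-Lon = 1.56/3 = 0.5200.
Geometric mean = √(0.7033 × 0.5200) = 0.6047.
HTMT = 0.5067 / 0.6047 = 0.84.

0.84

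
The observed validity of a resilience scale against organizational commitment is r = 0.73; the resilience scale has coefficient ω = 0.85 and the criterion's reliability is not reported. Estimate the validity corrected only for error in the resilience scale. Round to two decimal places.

Single correction: r_c = r_obs / √r_xx = 0.73 / √0.85 = 0.73 / 0.9220 ≈ 0.79.

0.79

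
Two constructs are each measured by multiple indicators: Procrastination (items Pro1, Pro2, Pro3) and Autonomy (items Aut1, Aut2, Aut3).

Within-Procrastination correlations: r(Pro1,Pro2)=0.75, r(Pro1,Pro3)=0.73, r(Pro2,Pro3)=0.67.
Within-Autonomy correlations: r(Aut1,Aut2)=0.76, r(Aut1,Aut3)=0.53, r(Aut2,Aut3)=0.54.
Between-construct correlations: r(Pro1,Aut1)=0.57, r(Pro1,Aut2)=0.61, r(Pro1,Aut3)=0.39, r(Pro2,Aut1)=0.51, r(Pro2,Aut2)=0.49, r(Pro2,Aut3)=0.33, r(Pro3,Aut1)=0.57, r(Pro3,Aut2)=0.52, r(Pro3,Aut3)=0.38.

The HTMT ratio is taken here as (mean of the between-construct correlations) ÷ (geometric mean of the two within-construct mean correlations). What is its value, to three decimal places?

0.734

Mean heterotrait r = 4.37/9 = 0.4856.
Mean within-Pro = 2.15/3 = 0.7167; mean within-Aut = 1.83/3 = 0.6100.
Geometric mean = √(0.7167 × 0.6100) = 0.6612.
HTMT = 0.4856 / 0.6612 = 0.734.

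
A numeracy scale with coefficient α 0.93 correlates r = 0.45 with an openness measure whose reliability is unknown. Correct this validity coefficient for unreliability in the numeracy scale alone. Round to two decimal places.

0.47

Single correction: r_c = r_obs / √r_xx = 0.45 / √0.93 = 0.45 / 0.9644 ≈ 0.47.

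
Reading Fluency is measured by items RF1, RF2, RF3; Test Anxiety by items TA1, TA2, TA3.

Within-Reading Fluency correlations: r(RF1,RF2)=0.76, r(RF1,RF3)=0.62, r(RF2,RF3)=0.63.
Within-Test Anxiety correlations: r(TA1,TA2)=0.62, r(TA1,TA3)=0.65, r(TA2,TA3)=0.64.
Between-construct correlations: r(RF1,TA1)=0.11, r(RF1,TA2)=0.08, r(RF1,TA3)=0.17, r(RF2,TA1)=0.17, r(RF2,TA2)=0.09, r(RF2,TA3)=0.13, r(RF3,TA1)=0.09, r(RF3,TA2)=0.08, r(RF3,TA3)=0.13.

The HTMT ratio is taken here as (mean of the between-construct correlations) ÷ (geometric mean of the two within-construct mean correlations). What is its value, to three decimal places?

Between-construct mean = 1.05/9 = 0.1167.
Mean within-RF = 2.01/3 = 0.6700; mean within-TA = 1.91/3 = 0.6367.
Geometric mean = √(0.6700 × 0.6367) = 0.6531.
HTMT = 0.1167 / 0.6531 = 0.179.

0.179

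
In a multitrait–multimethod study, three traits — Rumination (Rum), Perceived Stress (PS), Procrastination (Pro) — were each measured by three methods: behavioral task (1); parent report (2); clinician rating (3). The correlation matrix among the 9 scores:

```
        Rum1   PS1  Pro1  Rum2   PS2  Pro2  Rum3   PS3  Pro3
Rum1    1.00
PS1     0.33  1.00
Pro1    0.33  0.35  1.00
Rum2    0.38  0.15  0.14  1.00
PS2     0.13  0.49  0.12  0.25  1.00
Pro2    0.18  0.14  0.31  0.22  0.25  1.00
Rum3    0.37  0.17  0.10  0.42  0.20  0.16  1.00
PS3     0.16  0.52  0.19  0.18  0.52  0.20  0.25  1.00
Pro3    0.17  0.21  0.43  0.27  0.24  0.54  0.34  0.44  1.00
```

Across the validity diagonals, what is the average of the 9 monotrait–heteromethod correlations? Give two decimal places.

Convergent values: 0.38, 0.37, 0.42, 0.49, 0.52, 0.52, 0.31, 0.43, 0.54; mean = 3.98/9 = 0.44.

0.44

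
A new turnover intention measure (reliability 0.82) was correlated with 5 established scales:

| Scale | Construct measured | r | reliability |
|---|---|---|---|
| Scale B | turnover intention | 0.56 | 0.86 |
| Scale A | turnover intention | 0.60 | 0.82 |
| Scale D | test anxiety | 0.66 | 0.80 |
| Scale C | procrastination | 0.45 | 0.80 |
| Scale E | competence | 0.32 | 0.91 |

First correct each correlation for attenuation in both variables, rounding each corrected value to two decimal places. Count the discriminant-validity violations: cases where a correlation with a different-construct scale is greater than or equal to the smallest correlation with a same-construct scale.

1

Disattenuated r (r / √(r_scale · r_new)):
  Scale B (conv): 0.56 / √(0.86·0.82) = 0.67
  Scale A (conv): 0.60 / √(0.82·0.82) = 0.73
  Scale D (disc): 0.66 / √(0.80·0.82) = 0.81
  Scale C (disc): 0.45 / √(0.80·0.82) = 0.56
  Scale E (disc): 0.32 / √(0.91·0.82) = 0.37
Smallest convergent = 0.67. Discriminant values: 0.81, 0.56, 0.37; count ≥ 0.67 → 1.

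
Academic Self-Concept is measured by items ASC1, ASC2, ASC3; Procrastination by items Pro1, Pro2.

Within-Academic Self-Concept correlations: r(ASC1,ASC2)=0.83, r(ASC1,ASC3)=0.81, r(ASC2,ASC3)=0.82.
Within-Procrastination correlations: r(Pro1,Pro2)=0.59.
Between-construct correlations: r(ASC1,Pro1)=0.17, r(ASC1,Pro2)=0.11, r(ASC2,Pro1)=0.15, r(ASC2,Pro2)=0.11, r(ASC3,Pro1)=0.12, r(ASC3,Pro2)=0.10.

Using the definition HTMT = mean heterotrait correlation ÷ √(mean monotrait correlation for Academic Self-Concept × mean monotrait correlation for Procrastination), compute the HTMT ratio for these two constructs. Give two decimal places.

Mean between = 0.76/6 = 0.1267.
Mean within-ASC = 2.46/3 = 0.8200; mean within-Pro = 0.59/1 = 0.5900.
Geometric mean = √(0.8200 × 0.5900) = 0.6956.
HTMT = 0.1267 / 0.6956 = 0.18.

0.18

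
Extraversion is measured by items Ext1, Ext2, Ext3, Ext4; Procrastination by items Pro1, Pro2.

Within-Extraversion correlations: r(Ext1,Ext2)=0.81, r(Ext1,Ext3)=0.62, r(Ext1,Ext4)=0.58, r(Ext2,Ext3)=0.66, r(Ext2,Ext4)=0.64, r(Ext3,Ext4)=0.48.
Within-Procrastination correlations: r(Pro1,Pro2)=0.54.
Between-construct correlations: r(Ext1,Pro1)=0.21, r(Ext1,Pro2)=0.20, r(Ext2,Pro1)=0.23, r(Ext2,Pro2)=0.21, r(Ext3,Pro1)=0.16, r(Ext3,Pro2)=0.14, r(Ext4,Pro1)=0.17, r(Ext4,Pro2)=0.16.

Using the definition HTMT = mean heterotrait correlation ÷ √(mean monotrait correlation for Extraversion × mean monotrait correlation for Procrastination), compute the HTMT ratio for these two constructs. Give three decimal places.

Mean heterotrait r = 1.48/8 = 0.1850.
Mean within-Ext = 3.79/6 = 0.6317; mean within-Pro = 0.54/1 = 0.5400.
Geometric mean = √(0.6317 × 0.5400) = 0.5841.
HTMT = 0.1850 / 0.5841 = 0.317.

0.317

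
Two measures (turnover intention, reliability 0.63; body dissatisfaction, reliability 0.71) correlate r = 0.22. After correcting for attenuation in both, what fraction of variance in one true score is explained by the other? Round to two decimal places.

0.11

Disattenuated r = 0.22 / √(0.63 × 0.71) = 0.22 / 0.6688 = 0.3289.
Shared true-score variance = 0.3289² = 0.1082 ≈ 0.11.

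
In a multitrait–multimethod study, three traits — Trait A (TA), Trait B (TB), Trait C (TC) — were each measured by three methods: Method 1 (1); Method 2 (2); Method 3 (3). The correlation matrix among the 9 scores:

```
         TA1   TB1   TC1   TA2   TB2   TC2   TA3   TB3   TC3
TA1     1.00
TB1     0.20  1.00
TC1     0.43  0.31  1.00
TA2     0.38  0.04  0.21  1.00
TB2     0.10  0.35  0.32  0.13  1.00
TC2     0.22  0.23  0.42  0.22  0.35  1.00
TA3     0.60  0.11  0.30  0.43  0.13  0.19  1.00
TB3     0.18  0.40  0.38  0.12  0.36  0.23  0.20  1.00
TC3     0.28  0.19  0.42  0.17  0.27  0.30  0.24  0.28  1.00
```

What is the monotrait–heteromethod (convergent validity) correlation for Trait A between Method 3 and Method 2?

0.43

Same trait (TA), different methods: r(TA3, TA2) = 0.43.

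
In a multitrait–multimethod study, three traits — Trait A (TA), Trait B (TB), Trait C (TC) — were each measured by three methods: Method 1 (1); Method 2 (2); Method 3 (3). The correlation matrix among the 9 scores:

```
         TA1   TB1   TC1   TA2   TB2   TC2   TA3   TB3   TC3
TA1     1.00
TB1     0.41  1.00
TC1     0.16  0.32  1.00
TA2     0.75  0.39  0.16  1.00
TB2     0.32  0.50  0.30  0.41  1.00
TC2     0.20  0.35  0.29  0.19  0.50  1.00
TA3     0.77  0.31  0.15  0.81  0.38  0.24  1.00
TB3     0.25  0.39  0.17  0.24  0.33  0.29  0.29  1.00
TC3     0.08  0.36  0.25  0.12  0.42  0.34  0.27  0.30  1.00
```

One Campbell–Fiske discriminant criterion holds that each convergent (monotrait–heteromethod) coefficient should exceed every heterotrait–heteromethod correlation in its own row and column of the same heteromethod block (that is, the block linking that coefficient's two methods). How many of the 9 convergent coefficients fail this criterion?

4

Each convergent coefficient versus the relevant comparison correlations:
TA (methods 1·2): 0.75 vs {0.32, 0.39, 0.20, 0.16} → pass.
TA (methods 1·3): 0.77 vs {0.25, 0.31, 0.08, 0.15} → pass.
TA (methods 2·3): 0.81 vs {0.24, 0.38, 0.12, 0.24} → pass.
TB (methods 1·2): 0.50 vs {0.39, 0.32, 0.35, 0.30} → pass.
TB (methods 1·3): 0.39 vs {0.31, 0.25, 0.36, 0.17} → pass.
TB (methods 2·3): 0.33 vs {0.38, 0.24, 0.42, 0.29} → fail.
TC (methods 1·2): 0.29 vs {0.16, 0.20, 0.30, 0.35} → fail.
TC (methods 1·3): 0.25 vs {0.15, 0.08, 0.17, 0.36} → fail.
TC (methods 2·3): 0.34 vs {0.24, 0.12, 0.29, 0.42} → fail.
4 of 9 fail.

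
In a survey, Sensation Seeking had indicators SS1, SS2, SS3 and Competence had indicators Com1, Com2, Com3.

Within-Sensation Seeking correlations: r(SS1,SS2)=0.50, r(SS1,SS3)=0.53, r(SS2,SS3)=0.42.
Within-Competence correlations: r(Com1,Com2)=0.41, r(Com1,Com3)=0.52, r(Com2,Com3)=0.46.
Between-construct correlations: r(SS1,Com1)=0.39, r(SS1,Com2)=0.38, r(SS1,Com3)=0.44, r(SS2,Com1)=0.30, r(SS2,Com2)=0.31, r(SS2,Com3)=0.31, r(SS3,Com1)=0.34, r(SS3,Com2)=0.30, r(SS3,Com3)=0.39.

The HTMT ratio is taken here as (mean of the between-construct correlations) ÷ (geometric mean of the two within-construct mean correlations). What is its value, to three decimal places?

Mean between = 3.16/9 = 0.3511.
Mean within-SS = 1.45/3 = 0.4833; mean within-Com = 1.39/3 = 0.4633.
Geometric mean = √(0.4833 × 0.4633) = 0.4732.
HTMT = 0.3511 / 0.4732 = 0.742.

0.742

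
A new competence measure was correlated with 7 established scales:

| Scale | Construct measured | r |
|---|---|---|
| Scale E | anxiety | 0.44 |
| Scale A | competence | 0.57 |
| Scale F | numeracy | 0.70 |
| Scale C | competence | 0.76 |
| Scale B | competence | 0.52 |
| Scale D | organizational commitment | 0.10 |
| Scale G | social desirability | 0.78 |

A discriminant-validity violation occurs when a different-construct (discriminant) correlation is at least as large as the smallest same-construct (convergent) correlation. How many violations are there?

2

Convergent (same construct = competence): Scale A, Scale C, Scale B.
Smallest convergent = 0.52. Discriminant values: 0.44, 0.70, 0.10, 0.78; count ≥ 0.52 → 2.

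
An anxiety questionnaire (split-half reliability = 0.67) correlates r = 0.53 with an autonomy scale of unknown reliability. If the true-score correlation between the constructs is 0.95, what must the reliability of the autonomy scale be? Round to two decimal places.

r_true = r_obs / √(r_xx · r_yy) ⇒ 0.95 = 0.53 / √(0.67 · r_yy).
√(0.67 · r_yy) = 0.53 / 0.95 = 0.5579; 0.67 · r_yy = 0.3113; r_yy = 0.3113 / 0.67 ≈ 0.46.

0.46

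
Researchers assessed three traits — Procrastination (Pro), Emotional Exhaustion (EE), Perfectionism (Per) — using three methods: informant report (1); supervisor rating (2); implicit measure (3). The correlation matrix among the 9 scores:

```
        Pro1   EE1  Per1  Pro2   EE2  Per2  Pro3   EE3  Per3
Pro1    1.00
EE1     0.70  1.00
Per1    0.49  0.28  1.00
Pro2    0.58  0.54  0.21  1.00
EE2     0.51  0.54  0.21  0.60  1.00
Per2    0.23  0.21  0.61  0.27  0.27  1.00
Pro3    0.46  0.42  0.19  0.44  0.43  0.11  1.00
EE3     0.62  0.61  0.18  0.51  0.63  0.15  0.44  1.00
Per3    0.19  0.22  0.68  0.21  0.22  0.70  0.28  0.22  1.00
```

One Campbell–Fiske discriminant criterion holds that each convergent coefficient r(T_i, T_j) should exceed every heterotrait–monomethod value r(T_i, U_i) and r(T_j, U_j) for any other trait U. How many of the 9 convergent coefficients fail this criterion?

5

Each convergent coefficient versus the relevant comparison correlations:
Pro (methods 1·2): 0.58 vs {0.70, 0.60, 0.49, 0.27} → fail.
Pro (methods 1·3): 0.46 vs {0.70, 0.44, 0.49, 0.28} → fail.
Pro (methods 2·3): 0.44 vs {0.60, 0.44, 0.27, 0.28} → fail.
EE (methods 1·2): 0.54 vs {0.70, 0.60, 0.28, 0.27} → fail.
EE (methods 1·3): 0.61 vs {0.70, 0.44, 0.28, 0.22} → fail.
EE (methods 2·3): 0.63 vs {0.60, 0.44, 0.27, 0.22} → pass.
Per (methods 1·2): 0.61 vs {0.49, 0.27, 0.28, 0.27} → pass.
Per (methods 1·3): 0.68 vs {0.49, 0.28, 0.28, 0.22} → pass.
Per (methods 2·3): 0.70 vs {0.27, 0.28, 0.27, 0.22} → pass.
5 of 9 fail.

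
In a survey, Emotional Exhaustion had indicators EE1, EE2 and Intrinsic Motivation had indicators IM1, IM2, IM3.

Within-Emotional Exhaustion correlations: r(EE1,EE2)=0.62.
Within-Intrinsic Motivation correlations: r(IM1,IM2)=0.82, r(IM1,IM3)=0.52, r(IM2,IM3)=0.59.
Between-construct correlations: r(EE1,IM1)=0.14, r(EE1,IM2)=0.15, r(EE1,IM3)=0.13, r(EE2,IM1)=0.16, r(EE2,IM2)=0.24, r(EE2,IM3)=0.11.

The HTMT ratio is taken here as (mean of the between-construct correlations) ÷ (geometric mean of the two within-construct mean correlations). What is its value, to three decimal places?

Mean between = 0.93/6 = 0.1550.
Mean within-EE = 0.62/1 = 0.6200; mean within-IM = 1.93/3 = 0.6433.
Geometric mean = √(0.6200 × 0.6433) = 0.6315.
HTMT = 0.1550 / 0.6315 = 0.245.

0.245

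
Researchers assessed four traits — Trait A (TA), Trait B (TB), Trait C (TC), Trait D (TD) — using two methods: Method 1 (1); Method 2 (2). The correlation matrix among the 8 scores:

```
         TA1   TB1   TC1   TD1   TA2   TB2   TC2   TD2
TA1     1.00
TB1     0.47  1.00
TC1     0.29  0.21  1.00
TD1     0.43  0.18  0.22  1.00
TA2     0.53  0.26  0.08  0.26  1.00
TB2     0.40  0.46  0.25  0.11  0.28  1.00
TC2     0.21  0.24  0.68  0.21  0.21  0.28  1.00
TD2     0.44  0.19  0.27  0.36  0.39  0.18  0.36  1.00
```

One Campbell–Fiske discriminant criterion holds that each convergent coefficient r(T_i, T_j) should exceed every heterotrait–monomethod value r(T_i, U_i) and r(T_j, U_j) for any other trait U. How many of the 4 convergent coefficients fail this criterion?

Checking each validity diagonal entry against its comparison values:
TA (methods 1·2): 0.53 vs {0.47, 0.28, 0.29, 0.21, 0.43, 0.39} → pass.
TB (methods 1·2): 0.46 vs {0.47, 0.28, 0.21, 0.28, 0.18, 0.18} → fail.
TC (methods 1·2): 0.68 vs {0.29, 0.21, 0.21, 0.28, 0.22, 0.36} → pass.
TD (methods 1·2): 0.36 vs {0.43, 0.39, 0.18, 0.18, 0.22, 0.36} → fail.
2 of 4 fail.

2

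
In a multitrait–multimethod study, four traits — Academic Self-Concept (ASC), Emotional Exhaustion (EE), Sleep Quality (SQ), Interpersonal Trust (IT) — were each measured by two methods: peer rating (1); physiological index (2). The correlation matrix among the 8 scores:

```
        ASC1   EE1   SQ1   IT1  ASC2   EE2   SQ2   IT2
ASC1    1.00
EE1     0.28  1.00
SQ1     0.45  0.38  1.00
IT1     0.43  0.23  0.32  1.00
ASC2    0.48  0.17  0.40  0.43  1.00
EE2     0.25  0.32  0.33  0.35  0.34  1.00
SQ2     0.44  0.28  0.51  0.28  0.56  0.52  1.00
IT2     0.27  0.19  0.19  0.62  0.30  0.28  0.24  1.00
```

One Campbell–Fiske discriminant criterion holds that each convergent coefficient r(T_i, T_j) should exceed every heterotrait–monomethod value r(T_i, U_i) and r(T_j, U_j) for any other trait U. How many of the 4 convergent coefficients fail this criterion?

3

Each convergent coefficient versus the relevant comparison correlations:
ASC (methods 1·2): 0.48 vs {0.28, 0.34, 0.45, 0.56, 0.43, 0.30} → fail.
EE (methods 1·2): 0.32 vs {0.28, 0.34, 0.38, 0.52, 0.23, 0.28} → fail.
SQ (methods 1·2): 0.51 vs {0.45, 0.56, 0.38, 0.52, 0.32, 0.24} → fail.
IT (methods 1·2): 0.62 vs {0.43, 0.30, 0.23, 0.28, 0.32, 0.24} → pass.
3 of 4 fail.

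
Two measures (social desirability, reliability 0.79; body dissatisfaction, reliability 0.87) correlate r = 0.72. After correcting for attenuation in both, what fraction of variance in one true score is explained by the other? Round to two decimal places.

Disattenuated r = 0.72 / √(0.79 × 0.87) = 0.72 / 0.8290 = 0.8685.
Shared true-score variance = 0.8685² = 0.7543 ≈ 0.75.

0.75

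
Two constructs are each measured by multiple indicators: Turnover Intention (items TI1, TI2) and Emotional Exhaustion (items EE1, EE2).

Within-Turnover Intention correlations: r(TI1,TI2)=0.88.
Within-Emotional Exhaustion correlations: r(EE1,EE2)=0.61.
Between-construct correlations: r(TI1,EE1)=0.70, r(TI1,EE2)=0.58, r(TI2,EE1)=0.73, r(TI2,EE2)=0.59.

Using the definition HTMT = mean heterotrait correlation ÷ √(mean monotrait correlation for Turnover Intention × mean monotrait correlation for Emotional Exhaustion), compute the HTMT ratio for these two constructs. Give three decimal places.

Mean heterotrait r = 2.60/4 = 0.6500.
Mean within-TI = 0.88/1 = 0.8800; mean within-EE = 0.61/1 = 0.6100.
Geometric mean = √(0.8800 × 0.6100) = 0.7327.
HTMT = 0.6500 / 0.7327 = 0.887.

0.887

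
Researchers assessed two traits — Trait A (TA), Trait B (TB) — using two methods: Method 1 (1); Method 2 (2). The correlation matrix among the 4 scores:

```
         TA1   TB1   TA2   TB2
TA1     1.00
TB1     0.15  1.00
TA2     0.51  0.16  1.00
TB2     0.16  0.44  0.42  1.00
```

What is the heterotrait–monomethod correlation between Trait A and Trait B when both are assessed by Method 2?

Different traits, same method: r(TA2, TB2) = 0.42.

0.42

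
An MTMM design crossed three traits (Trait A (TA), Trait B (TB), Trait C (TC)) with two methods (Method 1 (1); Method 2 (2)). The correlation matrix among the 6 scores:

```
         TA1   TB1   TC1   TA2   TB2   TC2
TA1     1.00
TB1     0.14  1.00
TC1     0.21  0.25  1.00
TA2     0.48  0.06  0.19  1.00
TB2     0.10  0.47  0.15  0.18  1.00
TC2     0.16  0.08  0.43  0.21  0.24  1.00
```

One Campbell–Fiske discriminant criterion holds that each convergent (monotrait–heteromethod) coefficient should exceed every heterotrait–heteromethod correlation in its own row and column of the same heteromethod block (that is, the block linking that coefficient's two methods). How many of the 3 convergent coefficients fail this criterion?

Each convergent coefficient versus the relevant comparison correlations:
TA (methods 1·2): 0.48 vs {0.10, 0.06, 0.16, 0.19} → pass.
TB (methods 1·2): 0.47 vs {0.06, 0.10, 0.08, 0.15} → pass.
TC (methods 1·2): 0.43 vs {0.19, 0.16, 0.15, 0.08} → pass.
0 of 3 fail.

0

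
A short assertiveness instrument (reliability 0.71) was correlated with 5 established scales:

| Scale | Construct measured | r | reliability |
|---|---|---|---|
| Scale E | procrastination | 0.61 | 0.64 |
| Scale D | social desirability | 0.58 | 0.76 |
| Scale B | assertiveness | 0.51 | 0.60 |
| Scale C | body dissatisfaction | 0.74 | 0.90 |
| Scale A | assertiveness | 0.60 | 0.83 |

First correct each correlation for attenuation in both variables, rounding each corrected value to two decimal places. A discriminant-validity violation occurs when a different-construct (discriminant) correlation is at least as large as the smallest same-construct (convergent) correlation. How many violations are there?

Disattenuated r (r / √(r_scale · r_new)):
  Scale E (disc): 0.61 / √(0.64·0.71) = 0.90
  Scale D (disc): 0.58 / √(0.76·0.71) = 0.79
  Scale B (conv): 0.51 / √(0.60·0.71) = 0.78
  Scale C (disc): 0.74 / √(0.90·0.71) = 0.93
  Scale A (conv): 0.60 / √(0.83·0.71) = 0.78
Smallest convergent = 0.78. Discriminant values: 0.90, 0.79, 0.93; count ≥ 0.78 → 3.

3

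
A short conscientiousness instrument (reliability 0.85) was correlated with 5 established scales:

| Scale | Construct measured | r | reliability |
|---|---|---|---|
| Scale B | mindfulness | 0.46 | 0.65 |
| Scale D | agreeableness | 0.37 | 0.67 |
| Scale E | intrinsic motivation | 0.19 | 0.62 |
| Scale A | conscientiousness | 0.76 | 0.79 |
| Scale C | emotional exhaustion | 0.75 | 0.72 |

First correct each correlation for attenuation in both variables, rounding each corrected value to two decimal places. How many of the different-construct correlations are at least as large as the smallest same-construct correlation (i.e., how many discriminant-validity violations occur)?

1

Disattenuated r (r / √(r_scale · r_new)):
  Scale B (disc): 0.46 / √(0.65·0.85) = 0.62
  Scale D (disc): 0.37 / √(0.67·0.85) = 0.49
  Scale E (disc): 0.19 / √(0.62·0.85) = 0.26
  Scale A (conv): 0.76 / √(0.79·0.85) = 0.93
  Scale C (disc): 0.75 / √(0.72·0.85) = 0.96
Smallest convergent = 0.93. Discriminant values: 0.62, 0.49, 0.26, 0.96; count ≥ 0.93 → 1.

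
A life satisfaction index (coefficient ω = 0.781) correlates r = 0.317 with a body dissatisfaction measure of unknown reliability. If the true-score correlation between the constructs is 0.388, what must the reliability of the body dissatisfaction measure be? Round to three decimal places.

0.855

r_true = r_obs / √(r_xx · r_yy) ⇒ 0.388 = 0.317 / √(0.781 · r_yy).
√(0.781 · r_yy) = 0.317 / 0.388 = 0.8170; 0.781 · r_yy = 0.6675; r_yy = 0.6675 / 0.781 ≈ 0.855.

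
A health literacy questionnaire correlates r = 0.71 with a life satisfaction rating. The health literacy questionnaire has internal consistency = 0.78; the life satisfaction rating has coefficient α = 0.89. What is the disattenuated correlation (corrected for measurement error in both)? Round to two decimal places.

0.85

r_true = r_obs / √(r_xx · r_yy) = 0.71 / √(0.78 × 0.89) = 0.71 / √0.6942 = 0.71 / 0.8332 ≈ 0.85.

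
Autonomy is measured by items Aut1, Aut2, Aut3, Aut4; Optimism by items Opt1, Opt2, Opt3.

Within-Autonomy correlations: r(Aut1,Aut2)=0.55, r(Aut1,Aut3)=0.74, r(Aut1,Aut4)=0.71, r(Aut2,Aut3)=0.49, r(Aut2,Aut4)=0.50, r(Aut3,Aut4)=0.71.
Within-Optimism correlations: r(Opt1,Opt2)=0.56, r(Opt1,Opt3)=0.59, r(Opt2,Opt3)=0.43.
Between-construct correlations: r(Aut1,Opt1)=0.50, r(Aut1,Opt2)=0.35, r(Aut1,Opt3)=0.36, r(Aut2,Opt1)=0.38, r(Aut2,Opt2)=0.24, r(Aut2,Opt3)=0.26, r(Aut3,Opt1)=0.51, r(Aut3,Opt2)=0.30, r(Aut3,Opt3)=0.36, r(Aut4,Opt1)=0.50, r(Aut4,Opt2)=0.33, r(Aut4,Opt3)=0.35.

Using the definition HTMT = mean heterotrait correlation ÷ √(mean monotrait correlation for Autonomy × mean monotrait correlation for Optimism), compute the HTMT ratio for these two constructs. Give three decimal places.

Mean heterotrait r = 4.44/12 = 0.3700.
Mean within-Aut = 3.70/6 = 0.6167; mean within-Opt = 1.58/3 = 0.5267.
Geometric mean = √(0.6167 × 0.5267) = 0.5699.
HTMT = 0.3700 / 0.5699 = 0.649.

0.649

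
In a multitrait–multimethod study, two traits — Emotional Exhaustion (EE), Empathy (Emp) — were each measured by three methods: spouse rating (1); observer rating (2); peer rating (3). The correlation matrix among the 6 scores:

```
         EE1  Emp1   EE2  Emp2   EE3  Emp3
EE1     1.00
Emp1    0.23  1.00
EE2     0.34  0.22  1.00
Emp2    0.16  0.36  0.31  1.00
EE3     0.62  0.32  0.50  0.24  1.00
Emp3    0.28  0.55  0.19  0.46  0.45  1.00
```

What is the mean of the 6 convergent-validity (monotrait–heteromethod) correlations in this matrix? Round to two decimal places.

0.47

Convergent values: 0.34, 0.62, 0.50, 0.36, 0.55, 0.46; mean = 2.83/6 = 0.47.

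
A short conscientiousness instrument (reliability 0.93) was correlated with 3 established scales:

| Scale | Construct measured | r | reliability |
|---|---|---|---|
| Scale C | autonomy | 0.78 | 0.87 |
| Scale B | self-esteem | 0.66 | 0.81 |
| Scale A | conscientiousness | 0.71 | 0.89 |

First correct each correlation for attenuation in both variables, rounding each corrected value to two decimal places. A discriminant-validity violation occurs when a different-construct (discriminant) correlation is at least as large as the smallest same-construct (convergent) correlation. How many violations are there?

1

Disattenuated r (r / √(r_scale · r_new)):
  Scale C (disc): 0.78 / √(0.87·0.93) = 0.87
  Scale B (disc): 0.66 / √(0.81·0.93) = 0.76
  Scale A (conv): 0.71 / √(0.89·0.93) = 0.78
Smallest convergent = 0.78. Discriminant values: 0.87, 0.76; count ≥ 0.78 → 1.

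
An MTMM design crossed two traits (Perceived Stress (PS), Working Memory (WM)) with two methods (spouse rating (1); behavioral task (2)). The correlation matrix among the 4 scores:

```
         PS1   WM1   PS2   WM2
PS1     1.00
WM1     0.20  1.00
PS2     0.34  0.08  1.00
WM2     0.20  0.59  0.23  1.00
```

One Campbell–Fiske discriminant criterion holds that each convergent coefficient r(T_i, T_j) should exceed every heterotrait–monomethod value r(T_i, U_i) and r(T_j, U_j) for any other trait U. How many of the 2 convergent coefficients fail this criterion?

Each convergent coefficient versus the relevant comparison correlations:
PS (methods 1·2): 0.34 vs {0.20, 0.23} → pass.
WM (methods 1·2): 0.59 vs {0.20, 0.23} → pass.
0 of 2 fail.

0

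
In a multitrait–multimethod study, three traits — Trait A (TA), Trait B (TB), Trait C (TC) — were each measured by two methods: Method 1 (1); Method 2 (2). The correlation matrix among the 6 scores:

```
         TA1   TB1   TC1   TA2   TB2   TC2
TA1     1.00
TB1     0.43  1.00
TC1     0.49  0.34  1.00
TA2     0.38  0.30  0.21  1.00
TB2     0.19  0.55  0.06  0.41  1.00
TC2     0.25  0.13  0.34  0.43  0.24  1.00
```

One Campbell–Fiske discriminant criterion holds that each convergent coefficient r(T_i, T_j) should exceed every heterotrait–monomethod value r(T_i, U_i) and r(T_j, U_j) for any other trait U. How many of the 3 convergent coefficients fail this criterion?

2

Convergent coefficients and their comparison sets:
TA (methods 1·2): 0.38 vs {0.43, 0.41, 0.49, 0.43} → fail.
TB (methods 1·2): 0.55 vs {0.43, 0.41, 0.34, 0.24} → pass.
TC (methods 1·2): 0.34 vs {0.49, 0.43, 0.34, 0.24} → fail.
2 of 3 fail.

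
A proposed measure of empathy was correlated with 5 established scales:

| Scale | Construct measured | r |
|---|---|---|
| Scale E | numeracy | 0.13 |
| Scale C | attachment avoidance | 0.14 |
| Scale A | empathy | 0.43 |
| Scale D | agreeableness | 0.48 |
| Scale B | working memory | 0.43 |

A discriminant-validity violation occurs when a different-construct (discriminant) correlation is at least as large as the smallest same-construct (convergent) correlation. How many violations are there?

2

Convergent (same construct = empathy): Scale A.
Smallest convergent = 0.43. Discriminant values: 0.13, 0.14, 0.48, 0.43; count ≥ 0.43 → 2.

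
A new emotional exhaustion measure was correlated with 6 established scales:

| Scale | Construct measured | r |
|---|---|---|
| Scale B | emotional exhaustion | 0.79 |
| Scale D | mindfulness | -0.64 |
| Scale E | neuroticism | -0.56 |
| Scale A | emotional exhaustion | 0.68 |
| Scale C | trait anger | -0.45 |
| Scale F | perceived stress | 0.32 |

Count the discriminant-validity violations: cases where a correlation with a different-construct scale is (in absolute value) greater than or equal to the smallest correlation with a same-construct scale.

Convergent (same construct = emotional exhaustion): Scale B, Scale A.
Smallest convergent = 0.68. Discriminant |r|: 0.64, 0.56, 0.45, 0.32; count ≥ 0.68 → 0.

0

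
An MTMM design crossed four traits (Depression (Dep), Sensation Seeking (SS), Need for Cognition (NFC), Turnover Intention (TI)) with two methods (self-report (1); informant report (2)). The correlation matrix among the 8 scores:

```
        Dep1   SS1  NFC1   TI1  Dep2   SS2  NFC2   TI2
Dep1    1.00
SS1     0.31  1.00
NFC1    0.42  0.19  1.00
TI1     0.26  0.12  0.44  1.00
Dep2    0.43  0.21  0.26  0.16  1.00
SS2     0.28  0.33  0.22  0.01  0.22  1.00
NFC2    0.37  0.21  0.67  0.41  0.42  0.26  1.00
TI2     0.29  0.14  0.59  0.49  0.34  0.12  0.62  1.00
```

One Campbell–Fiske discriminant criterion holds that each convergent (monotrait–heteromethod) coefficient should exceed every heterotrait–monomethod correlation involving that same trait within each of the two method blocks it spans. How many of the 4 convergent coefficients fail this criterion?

1

Each convergent coefficient versus the relevant comparison correlations:
Dep (methods 1·2): 0.43 vs {0.31, 0.22, 0.42, 0.42, 0.26, 0.34} → pass.
SS (methods 1·2): 0.33 vs {0.31, 0.22, 0.19, 0.26, 0.12, 0.12} → pass.
NFC (methods 1·2): 0.67 vs {0.42, 0.42, 0.19, 0.26, 0.44, 0.62} → pass.
TI (methods 1·2): 0.49 vs {0.26, 0.34, 0.12, 0.12, 0.44, 0.62} → fail.
1 of 4 fail.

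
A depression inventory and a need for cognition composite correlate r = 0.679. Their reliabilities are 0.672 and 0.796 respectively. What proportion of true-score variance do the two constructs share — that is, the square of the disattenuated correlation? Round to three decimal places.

0.862

Disattenuated r = 0.679 / √(0.672 × 0.796) = 0.679 / 0.7314 = 0.9284.
Shared true-score variance = 0.9284² = 0.8619 ≈ 0.862.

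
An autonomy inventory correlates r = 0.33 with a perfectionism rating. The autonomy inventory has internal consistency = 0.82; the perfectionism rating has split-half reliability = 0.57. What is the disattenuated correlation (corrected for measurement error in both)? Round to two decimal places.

0.48

r_true = r_obs / √(r_xx · r_yy) = 0.33 / √(0.82 × 0.57) = 0.33 / √0.4674 = 0.33 / 0.6837 ≈ 0.48.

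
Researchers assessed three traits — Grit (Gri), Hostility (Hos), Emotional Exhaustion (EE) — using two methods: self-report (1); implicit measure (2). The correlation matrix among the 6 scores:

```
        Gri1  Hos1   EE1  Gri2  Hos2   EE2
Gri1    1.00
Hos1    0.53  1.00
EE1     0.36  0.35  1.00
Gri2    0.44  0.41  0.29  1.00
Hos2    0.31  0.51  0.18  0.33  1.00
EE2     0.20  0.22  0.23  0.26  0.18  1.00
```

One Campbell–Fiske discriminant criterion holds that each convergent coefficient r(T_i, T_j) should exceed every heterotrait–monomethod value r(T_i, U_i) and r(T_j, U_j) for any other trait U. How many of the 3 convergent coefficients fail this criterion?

Each convergent coefficient versus the relevant comparison correlations:
Gri (methods 1·2): 0.44 vs {0.53, 0.33, 0.36, 0.26} → fail.
Hos (methods 1·2): 0.51 vs {0.53, 0.33, 0.35, 0.18} → fail.
EE (methods 1·2): 0.23 vs {0.36, 0.26, 0.35, 0.18} → fail.
3 of 3 fail.

3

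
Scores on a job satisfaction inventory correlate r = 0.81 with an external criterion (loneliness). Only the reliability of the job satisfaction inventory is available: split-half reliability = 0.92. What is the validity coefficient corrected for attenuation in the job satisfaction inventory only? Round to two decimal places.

0.84

Single correction: r_c = r_obs / √r_xx = 0.81 / √0.92 = 0.81 / 0.9592 ≈ 0.84.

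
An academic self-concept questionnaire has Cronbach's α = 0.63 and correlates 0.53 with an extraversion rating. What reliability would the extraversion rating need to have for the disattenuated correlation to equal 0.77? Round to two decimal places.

0.75

r_true = r_obs / √(r_xx · r_yy) ⇒ 0.77 = 0.53 / √(0.63 · r_yy).
√(0.63 · r_yy) = 0.53 / 0.77 = 0.6883; 0.63 · r_yy = 0.4738; r_yy = 0.4738 / 0.63 ≈ 0.75.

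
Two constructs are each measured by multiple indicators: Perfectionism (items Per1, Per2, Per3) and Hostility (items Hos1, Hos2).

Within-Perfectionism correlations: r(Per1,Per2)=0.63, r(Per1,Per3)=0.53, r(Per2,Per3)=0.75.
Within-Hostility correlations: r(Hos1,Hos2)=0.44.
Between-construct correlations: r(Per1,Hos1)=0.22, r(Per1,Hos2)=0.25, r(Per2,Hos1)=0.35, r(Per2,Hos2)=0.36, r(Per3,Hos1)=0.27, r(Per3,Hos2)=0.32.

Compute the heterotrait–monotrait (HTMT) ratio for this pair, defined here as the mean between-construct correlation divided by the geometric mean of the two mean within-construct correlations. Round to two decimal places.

Mean between = 1.77/6 = 0.2950.
Mean within-Per = 1.91/3 = 0.6367; mean within-Hos = 0.44/1 = 0.4400.
Geometric mean = √(0.6367 × 0.4400) = 0.5293.
HTMT = 0.2950 / 0.5293 = 0.56.

0.56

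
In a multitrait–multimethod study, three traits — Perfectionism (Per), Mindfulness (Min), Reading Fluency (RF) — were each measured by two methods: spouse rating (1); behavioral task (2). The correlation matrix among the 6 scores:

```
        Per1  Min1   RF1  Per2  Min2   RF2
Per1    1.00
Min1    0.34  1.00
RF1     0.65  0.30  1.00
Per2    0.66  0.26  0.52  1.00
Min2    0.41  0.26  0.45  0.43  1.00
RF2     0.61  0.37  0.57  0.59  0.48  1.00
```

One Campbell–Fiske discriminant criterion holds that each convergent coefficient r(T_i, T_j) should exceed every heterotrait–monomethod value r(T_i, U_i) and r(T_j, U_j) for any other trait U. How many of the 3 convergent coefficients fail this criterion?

Convergent coefficients and their comparison sets:
Per (methods 1·2): 0.66 vs {0.34, 0.43, 0.65, 0.59} → pass.
Min (methods 1·2): 0.26 vs {0.34, 0.43, 0.30, 0.48} → fail.
RF (methods 1·2): 0.57 vs {0.65, 0.59, 0.30, 0.48} → fail.
2 of 3 fail.

2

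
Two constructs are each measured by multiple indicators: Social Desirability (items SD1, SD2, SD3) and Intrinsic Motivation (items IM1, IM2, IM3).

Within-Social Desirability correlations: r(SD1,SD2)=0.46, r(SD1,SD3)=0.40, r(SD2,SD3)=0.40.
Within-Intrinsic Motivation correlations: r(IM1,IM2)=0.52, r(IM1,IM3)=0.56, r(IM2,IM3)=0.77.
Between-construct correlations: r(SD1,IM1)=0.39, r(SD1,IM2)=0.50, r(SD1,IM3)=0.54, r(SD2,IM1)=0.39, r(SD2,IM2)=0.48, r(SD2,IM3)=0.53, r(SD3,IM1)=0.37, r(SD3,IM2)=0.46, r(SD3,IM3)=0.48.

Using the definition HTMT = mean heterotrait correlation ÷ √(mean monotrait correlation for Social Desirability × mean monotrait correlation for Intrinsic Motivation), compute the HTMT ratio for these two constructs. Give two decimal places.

0.90

Mean heterotrait r = 4.14/9 = 0.4600.
Mean within-SD = 1.26/3 = 0.4200; mean within-IM = 1.85/3 = 0.6167.
Geometric mean = √(0.4200 × 0.6167) = 0.5089.
HTMT = 0.4600 / 0.5089 = 0.90.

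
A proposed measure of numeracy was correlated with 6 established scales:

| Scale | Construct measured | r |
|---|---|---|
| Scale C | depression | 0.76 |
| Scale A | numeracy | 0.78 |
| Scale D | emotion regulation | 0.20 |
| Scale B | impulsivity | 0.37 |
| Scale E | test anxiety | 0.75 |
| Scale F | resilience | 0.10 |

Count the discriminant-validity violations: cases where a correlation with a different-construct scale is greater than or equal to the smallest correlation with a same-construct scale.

Convergent (same construct = numeracy): Scale A.
Smallest convergent = 0.78. Discriminant values: 0.76, 0.20, 0.37, 0.75, 0.10; count ≥ 0.78 → 0.

0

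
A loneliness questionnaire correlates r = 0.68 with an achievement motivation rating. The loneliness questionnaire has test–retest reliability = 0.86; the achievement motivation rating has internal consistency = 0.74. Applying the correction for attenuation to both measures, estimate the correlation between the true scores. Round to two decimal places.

0.85

r_true = r_obs / √(r_xx · r_yy) = 0.68 / √(0.86 × 0.74) = 0.68 / √0.6364 = 0.68 / 0.7977 ≈ 0.85.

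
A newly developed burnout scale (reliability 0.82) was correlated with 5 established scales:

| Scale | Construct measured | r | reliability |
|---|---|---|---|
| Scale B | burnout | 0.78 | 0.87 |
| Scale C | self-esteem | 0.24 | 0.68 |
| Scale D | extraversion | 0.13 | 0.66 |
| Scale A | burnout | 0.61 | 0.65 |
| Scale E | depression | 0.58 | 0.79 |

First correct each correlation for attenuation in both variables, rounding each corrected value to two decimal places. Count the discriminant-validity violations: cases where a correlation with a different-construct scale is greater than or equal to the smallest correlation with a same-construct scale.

Disattenuated r (r / √(r_scale · r_new)):
  Scale B (conv): 0.78 / √(0.87·0.82) = 0.92
  Scale C (disc): 0.24 / √(0.68·0.82) = 0.32
  Scale D (disc): 0.13 / √(0.66·0.82) = 0.18
  Scale A (conv): 0.61 / √(0.65·0.82) = 0.84
  Scale E (disc): 0.58 / √(0.79·0.82) = 0.72
Smallest convergent = 0.84. Discriminant values: 0.32, 0.18, 0.72; count ≥ 0.84 → 0.

0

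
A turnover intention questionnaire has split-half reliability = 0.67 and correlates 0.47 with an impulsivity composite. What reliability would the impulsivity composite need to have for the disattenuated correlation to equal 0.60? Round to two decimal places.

r_true = r_obs / √(r_xx · r_yy) ⇒ 0.60 = 0.47 / √(0.67 · r_yy).
√(0.67 · r_yy) = 0.47 / 0.60 = 0.7833; 0.67 · r_yy = 0.6136; r_yy = 0.6136 / 0.67 ≈ 0.92.

0.92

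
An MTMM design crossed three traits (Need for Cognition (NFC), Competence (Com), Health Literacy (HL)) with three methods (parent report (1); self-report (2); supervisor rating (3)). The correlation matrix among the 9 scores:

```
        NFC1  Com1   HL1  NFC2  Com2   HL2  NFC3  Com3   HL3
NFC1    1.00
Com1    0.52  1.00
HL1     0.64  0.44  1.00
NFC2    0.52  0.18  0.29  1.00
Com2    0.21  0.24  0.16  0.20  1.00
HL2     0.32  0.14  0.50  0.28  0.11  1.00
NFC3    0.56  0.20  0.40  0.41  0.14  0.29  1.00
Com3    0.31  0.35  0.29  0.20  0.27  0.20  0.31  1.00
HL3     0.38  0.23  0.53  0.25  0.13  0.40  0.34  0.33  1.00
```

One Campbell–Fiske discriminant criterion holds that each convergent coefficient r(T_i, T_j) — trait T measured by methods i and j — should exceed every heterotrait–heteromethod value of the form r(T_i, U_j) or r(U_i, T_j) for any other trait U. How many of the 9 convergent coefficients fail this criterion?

0

Convergent coefficients and their comparison sets:
NFC (methods 1·2): 0.52 vs {0.21, 0.18, 0.32, 0.29} → pass.
NFC (methods 1·3): 0.56 vs {0.31, 0.20, 0.38, 0.40} → pass.
NFC (methods 2·3): 0.41 vs {0.20, 0.14, 0.25, 0.29} → pass.
Com (methods 1·2): 0.24 vs {0.18, 0.21, 0.14, 0.16} → pass.
Com (methods 1·3): 0.35 vs {0.20, 0.31, 0.23, 0.29} → pass.
Com (methods 2·3): 0.27 vs {0.14, 0.20, 0.13, 0.20} → pass.
HL (methods 1·2): 0.50 vs {0.29, 0.32, 0.16, 0.14} → pass.
HL (methods 1·3): 0.53 vs {0.40, 0.38, 0.29, 0.23} → pass.
HL (methods 2·3): 0.40 vs {0.29, 0.25, 0.20, 0.13} → pass.
0 of 9 fail.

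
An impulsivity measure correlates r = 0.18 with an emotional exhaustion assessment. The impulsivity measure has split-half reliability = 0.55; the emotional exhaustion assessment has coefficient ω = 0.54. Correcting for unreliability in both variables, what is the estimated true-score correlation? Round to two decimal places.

0.33

r_true = r_obs / √(r_xx · r_yy) = 0.18 / √(0.55 × 0.54) = 0.18 / √0.2970 = 0.18 / 0.5450 ≈ 0.33.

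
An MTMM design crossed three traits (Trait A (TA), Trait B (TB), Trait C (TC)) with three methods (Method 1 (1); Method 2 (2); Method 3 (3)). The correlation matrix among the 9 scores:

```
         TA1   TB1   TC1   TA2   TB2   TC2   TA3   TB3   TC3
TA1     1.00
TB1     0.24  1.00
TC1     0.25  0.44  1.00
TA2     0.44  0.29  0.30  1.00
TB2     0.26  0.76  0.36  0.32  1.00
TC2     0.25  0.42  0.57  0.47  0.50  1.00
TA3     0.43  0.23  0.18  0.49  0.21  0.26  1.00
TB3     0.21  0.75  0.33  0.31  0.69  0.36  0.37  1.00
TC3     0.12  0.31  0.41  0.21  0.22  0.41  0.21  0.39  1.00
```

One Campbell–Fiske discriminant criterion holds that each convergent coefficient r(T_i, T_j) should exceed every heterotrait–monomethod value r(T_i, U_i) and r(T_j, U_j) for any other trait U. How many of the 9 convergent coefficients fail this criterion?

3

Convergent coefficients and their comparison sets:
TA (methods 1·2): 0.44 vs {0.24, 0.32, 0.25, 0.47} → fail.
TA (methods 1·3): 0.43 vs {0.24, 0.37, 0.25, 0.21} → pass.
TA (methods 2·3): 0.49 vs {0.32, 0.37, 0.47, 0.21} → pass.
TB (methods 1·2): 0.76 vs {0.24, 0.32, 0.44, 0.50} → pass.
TB (methods 1·3): 0.75 vs {0.24, 0.37, 0.44, 0.39} → pass.
TB (methods 2·3): 0.69 vs {0.32, 0.37, 0.50, 0.39} → pass.
TC (methods 1·2): 0.57 vs {0.25, 0.47, 0.44, 0.50} → pass.
TC (methods 1·3): 0.41 vs {0.25, 0.21, 0.44, 0.39} → fail.
TC (methods 2·3): 0.41 vs {0.47, 0.21, 0.50, 0.39} → fail.
3 of 9 fail.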